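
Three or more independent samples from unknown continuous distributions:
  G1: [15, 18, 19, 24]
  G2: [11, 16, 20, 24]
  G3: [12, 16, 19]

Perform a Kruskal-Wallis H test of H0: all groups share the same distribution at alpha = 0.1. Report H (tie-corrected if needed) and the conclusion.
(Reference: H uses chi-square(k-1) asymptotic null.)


Step 1: Combine all N = 11 observations and assign midranks.
sorted (value, group, rank): (11,G2,1), (12,G3,2), (15,G1,3), (16,G2,4.5), (16,G3,4.5), (18,G1,6), (19,G1,7.5), (19,G3,7.5), (20,G2,9), (24,G1,10.5), (24,G2,10.5)
Step 2: Sum ranks within each group.
R_1 = 27 (n_1 = 4)
R_2 = 25 (n_2 = 4)
R_3 = 14 (n_3 = 3)
Step 3: H = 12/(N(N+1)) * sum(R_i^2/n_i) - 3(N+1)
     = 12/(11*12) * (27^2/4 + 25^2/4 + 14^2/3) - 3*12
     = 0.090909 * 403.833 - 36
     = 0.712121.
Step 4: Ties present; correction factor C = 1 - 18/(11^3 - 11) = 0.986364. Corrected H = 0.712121 / 0.986364 = 0.721966.
Step 5: Under H0, H ~ chi^2(2); p-value = 0.696991.
Step 6: alpha = 0.1. fail to reject H0.

H = 0.7220, df = 2, p = 0.696991, fail to reject H0.


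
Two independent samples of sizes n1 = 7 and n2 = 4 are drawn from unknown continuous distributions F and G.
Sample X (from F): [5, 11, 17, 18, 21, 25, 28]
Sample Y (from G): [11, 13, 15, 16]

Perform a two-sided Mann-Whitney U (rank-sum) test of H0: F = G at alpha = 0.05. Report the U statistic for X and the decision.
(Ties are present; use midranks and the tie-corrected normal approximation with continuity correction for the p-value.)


Step 1: Combine and sort all 11 observations; assign midranks.
sorted (value, group): (5,X), (11,X), (11,Y), (13,Y), (15,Y), (16,Y), (17,X), (18,X), (21,X), (25,X), (28,X)
ranks: 5->1, 11->2.5, 11->2.5, 13->4, 15->5, 16->6, 17->7, 18->8, 21->9, 25->10, 28->11
Step 2: Rank sum for X: R1 = 1 + 2.5 + 7 + 8 + 9 + 10 + 11 = 48.5.
Step 3: U_X = R1 - n1(n1+1)/2 = 48.5 - 7*8/2 = 48.5 - 28 = 20.5.
       U_Y = n1*n2 - U_X = 28 - 20.5 = 7.5.
Step 4: Ties are present, so use the tie-corrected normal approximation (with continuity correction) for the p-value.
Step 5: p-value = 0.255756; compare to alpha = 0.05. fail to reject H0.

U_X = 20.5, p = 0.255756, fail to reject H0 at alpha = 0.05.


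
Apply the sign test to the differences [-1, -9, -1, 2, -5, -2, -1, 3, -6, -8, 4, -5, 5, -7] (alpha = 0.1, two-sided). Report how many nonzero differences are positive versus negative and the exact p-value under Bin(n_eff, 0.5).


Step 1: Discard zero differences. Original n = 14; n_eff = number of nonzero differences = 14.
Nonzero differences (with sign): -1, -9, -1, +2, -5, -2, -1, +3, -6, -8, +4, -5, +5, -7
Step 2: Count signs: positive = 4, negative = 10.
Step 3: Under H0: P(positive) = 0.5, so the number of positives S ~ Bin(14, 0.5).
Step 4: Two-sided exact p-value = sum of Bin(14,0.5) probabilities at or below the observed probability = 0.179565.
Step 5: alpha = 0.1. fail to reject H0.

n_eff = 14, pos = 4, neg = 10, p = 0.179565, fail to reject H0.


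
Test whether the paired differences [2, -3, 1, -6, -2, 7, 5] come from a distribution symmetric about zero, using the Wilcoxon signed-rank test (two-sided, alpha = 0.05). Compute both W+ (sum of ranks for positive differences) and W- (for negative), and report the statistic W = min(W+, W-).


Step 1: Drop any zero differences (none here) and take |d_i|.
|d| = [2, 3, 1, 6, 2, 7, 5]
Step 2: Midrank |d_i| (ties get averaged ranks).
ranks: |2|->2.5, |3|->4, |1|->1, |6|->6, |2|->2.5, |7|->7, |5|->5
Step 3: Attach original signs; sum ranks with positive sign and with negative sign.
W+ = 2.5 + 1 + 7 + 5 = 15.5
W- = 4 + 6 + 2.5 = 12.5
(Check: W+ + W- = 28 should equal n(n+1)/2 = 28.)
Step 4: Test statistic W = min(W+, W-) = 12.5.
Step 5: Ties in |d|, so use the tie-corrected normal approximation.
        E[W] = n(n+1)/4 = 7*8/4 = 14.
        Tie groups: |d|=2 (t=2); sum(t^3 - t) = 6.
        Var[W] = n(n+1)(2n+1)/24 - sum(t^3-t)/48 = 840/24 - 6/48 = 34.875.
        z = (W - E[W]) / sqrt(Var[W]) = (12.5 - 14) / 5.9055 = -0.2540.
        Two-sided p = 2*Phi(z) = 0.799495.
Step 6: alpha = 0.05. fail to reject H0.

W+ = 15.5, W- = 12.5, W = min = 12.5, p = 0.799495, fail to reject H0.


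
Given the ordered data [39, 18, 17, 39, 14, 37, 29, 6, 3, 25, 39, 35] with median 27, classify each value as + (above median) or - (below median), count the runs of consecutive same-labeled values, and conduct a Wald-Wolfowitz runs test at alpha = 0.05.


Step 1: Compute median = 27; label A = above, B = below.
Labels in order: ABBABAABBBAA  (n_A = 6, n_B = 6)
Step 2: Count runs R = 7.
Step 3: Under H0 (random ordering), E[R] = 2*n_A*n_B/(n_A+n_B) + 1 = 2*6*6/12 + 1 = 7.0000.
        Var[R] = 2*n_A*n_B*(2*n_A*n_B - n_A - n_B) / ((n_A+n_B)^2 * (n_A+n_B-1)) = 4320/1584 = 2.7273.
        SD[R] = 1.6514.
Step 4: R = E[R], so z = 0 with no continuity correction.
Step 5: Two-sided p-value via normal approximation = 2*(1 - Phi(|z|)) = 1.000000.
Step 6: alpha = 0.05. fail to reject H0.

R = 7, z = 0.0000, p = 1.000000, fail to reject H0.


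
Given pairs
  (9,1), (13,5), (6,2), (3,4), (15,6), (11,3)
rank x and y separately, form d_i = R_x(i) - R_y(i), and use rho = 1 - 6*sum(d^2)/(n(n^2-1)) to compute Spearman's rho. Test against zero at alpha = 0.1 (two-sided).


Step 1: Rank x and y separately (midranks; no ties here).
rank(x): 9->3, 13->5, 6->2, 3->1, 15->6, 11->4
rank(y): 1->1, 5->5, 2->2, 4->4, 6->6, 3->3
Step 2: d_i = R_x(i) - R_y(i); compute d_i^2.
  (3-1)^2=4, (5-5)^2=0, (2-2)^2=0, (1-4)^2=9, (6-6)^2=0, (4-3)^2=1
sum(d^2) = 14.
Step 3: rho = 1 - 6*14 / (6*(6^2 - 1)) = 1 - 84/210 = 0.600000.
Step 4: Under H0, t = rho * sqrt((n-2)/(1-rho^2)) = 1.5000 ~ t(4).
Step 5: Two-sided p-value from the t-distribution with 4 df = 0.208000.
Step 6: alpha = 0.1. fail to reject H0.

rho = 0.6000, p = 0.208000, fail to reject H0 at alpha = 0.1.


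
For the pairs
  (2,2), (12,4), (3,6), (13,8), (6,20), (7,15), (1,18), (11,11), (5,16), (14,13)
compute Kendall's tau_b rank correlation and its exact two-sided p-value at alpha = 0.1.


Step 1: Enumerate the 45 unordered pairs (i,j) with i<j and classify each by sign(x_j-x_i) * sign(y_j-y_i).
  (1,2):dx=+10,dy=+2->C; (1,3):dx=+1,dy=+4->C; (1,4):dx=+11,dy=+6->C; (1,5):dx=+4,dy=+18->C
  (1,6):dx=+5,dy=+13->C; (1,7):dx=-1,dy=+16->D; (1,8):dx=+9,dy=+9->C; (1,9):dx=+3,dy=+14->C
  (1,10):dx=+12,dy=+11->C; (2,3):dx=-9,dy=+2->D; (2,4):dx=+1,dy=+4->C; (2,5):dx=-6,dy=+16->D
  (2,6):dx=-5,dy=+11->D; (2,7):dx=-11,dy=+14->D; (2,8):dx=-1,dy=+7->D; (2,9):dx=-7,dy=+12->D
  (2,10):dx=+2,dy=+9->C; (3,4):dx=+10,dy=+2->C; (3,5):dx=+3,dy=+14->C; (3,6):dx=+4,dy=+9->C
  (3,7):dx=-2,dy=+12->D; (3,8):dx=+8,dy=+5->C; (3,9):dx=+2,dy=+10->C; (3,10):dx=+11,dy=+7->C
  (4,5):dx=-7,dy=+12->D; (4,6):dx=-6,dy=+7->D; (4,7):dx=-12,dy=+10->D; (4,8):dx=-2,dy=+3->D
  (4,9):dx=-8,dy=+8->D; (4,10):dx=+1,dy=+5->C; (5,6):dx=+1,dy=-5->D; (5,7):dx=-5,dy=-2->C
  (5,8):dx=+5,dy=-9->D; (5,9):dx=-1,dy=-4->C; (5,10):dx=+8,dy=-7->D; (6,7):dx=-6,dy=+3->D
  (6,8):dx=+4,dy=-4->D; (6,9):dx=-2,dy=+1->D; (6,10):dx=+7,dy=-2->D; (7,8):dx=+10,dy=-7->D
  (7,9):dx=+4,dy=-2->D; (7,10):dx=+13,dy=-5->D; (8,9):dx=-6,dy=+5->D; (8,10):dx=+3,dy=+2->C
  (9,10):dx=+9,dy=-3->D
Step 2: C = 20, D = 25, total pairs = 45.
Step 3: tau = (C - D)/(n(n-1)/2) = (20 - 25)/45 = -0.111111.
Step 4: Exact two-sided p-value (enumerate n! = 3628800 permutations of y under H0): p = 0.727490.
Step 5: alpha = 0.1. fail to reject H0.

tau_b = -0.1111 (C=20, D=25), p = 0.727490, fail to reject H0.


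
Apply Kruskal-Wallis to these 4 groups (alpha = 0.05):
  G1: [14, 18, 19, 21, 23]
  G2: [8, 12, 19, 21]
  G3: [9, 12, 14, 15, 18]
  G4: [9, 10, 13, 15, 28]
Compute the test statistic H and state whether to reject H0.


Step 1: Combine all N = 19 observations and assign midranks.
sorted (value, group, rank): (8,G2,1), (9,G3,2.5), (9,G4,2.5), (10,G4,4), (12,G2,5.5), (12,G3,5.5), (13,G4,7), (14,G1,8.5), (14,G3,8.5), (15,G3,10.5), (15,G4,10.5), (18,G1,12.5), (18,G3,12.5), (19,G1,14.5), (19,G2,14.5), (21,G1,16.5), (21,G2,16.5), (23,G1,18), (28,G4,19)
Step 2: Sum ranks within each group.
R_1 = 70 (n_1 = 5)
R_2 = 37.5 (n_2 = 4)
R_3 = 39.5 (n_3 = 5)
R_4 = 43 (n_4 = 5)
Step 3: H = 12/(N(N+1)) * sum(R_i^2/n_i) - 3(N+1)
     = 12/(19*20) * (70^2/5 + 37.5^2/4 + 39.5^2/5 + 43^2/5) - 3*20
     = 0.031579 * 2013.41 - 60
     = 3.581447.
Step 4: Ties present; correction factor C = 1 - 42/(19^3 - 19) = 0.993860. Corrected H = 3.581447 / 0.993860 = 3.603575.
Step 5: Under H0, H ~ chi^2(3); p-value = 0.307575.
Step 6: alpha = 0.05. fail to reject H0.

H = 3.6036, df = 3, p = 0.307575, fail to reject H0.


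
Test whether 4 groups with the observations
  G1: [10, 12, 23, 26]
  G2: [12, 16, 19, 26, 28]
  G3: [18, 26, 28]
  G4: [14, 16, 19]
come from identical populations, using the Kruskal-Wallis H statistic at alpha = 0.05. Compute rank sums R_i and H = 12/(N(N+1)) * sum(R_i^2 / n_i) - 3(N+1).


Step 1: Combine all N = 15 observations and assign midranks.
sorted (value, group, rank): (10,G1,1), (12,G1,2.5), (12,G2,2.5), (14,G4,4), (16,G2,5.5), (16,G4,5.5), (18,G3,7), (19,G2,8.5), (19,G4,8.5), (23,G1,10), (26,G1,12), (26,G2,12), (26,G3,12), (28,G2,14.5), (28,G3,14.5)
Step 2: Sum ranks within each group.
R_1 = 25.5 (n_1 = 4)
R_2 = 43 (n_2 = 5)
R_3 = 33.5 (n_3 = 3)
R_4 = 18 (n_4 = 3)
Step 3: H = 12/(N(N+1)) * sum(R_i^2/n_i) - 3(N+1)
     = 12/(15*16) * (25.5^2/4 + 43^2/5 + 33.5^2/3 + 18^2/3) - 3*16
     = 0.050000 * 1014.45 - 48
     = 2.722292.
Step 4: Ties present; correction factor C = 1 - 48/(15^3 - 15) = 0.985714. Corrected H = 2.722292 / 0.985714 = 2.761745.
Step 5: Under H0, H ~ chi^2(3); p-value = 0.429836.
Step 6: alpha = 0.05. fail to reject H0.

H = 2.7617, df = 3, p = 0.429836, fail to reject H0.


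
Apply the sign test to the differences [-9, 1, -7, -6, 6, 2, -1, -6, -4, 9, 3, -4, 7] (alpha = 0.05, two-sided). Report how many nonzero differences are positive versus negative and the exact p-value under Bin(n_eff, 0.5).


Step 1: Discard zero differences. Original n = 13; n_eff = number of nonzero differences = 13.
Nonzero differences (with sign): -9, +1, -7, -6, +6, +2, -1, -6, -4, +9, +3, -4, +7
Step 2: Count signs: positive = 6, negative = 7.
Step 3: Under H0: P(positive) = 0.5, so the number of positives S ~ Bin(13, 0.5).
Step 4: Two-sided exact p-value = sum of Bin(13,0.5) probabilities at or below the observed probability = 1.000000.
Step 5: alpha = 0.05. fail to reject H0.

n_eff = 13, pos = 6, neg = 7, p = 1.000000, fail to reject H0.


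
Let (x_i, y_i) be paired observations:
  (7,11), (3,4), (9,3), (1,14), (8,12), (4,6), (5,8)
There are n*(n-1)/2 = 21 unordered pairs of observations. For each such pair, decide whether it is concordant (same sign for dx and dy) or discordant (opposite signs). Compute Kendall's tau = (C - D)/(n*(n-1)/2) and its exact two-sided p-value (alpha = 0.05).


Step 1: Enumerate the 21 unordered pairs (i,j) with i<j and classify each by sign(x_j-x_i) * sign(y_j-y_i).
  (1,2):dx=-4,dy=-7->C; (1,3):dx=+2,dy=-8->D; (1,4):dx=-6,dy=+3->D; (1,5):dx=+1,dy=+1->C
  (1,6):dx=-3,dy=-5->C; (1,7):dx=-2,dy=-3->C; (2,3):dx=+6,dy=-1->D; (2,4):dx=-2,dy=+10->D
  (2,5):dx=+5,dy=+8->C; (2,6):dx=+1,dy=+2->C; (2,7):dx=+2,dy=+4->C; (3,4):dx=-8,dy=+11->D
  (3,5):dx=-1,dy=+9->D; (3,6):dx=-5,dy=+3->D; (3,7):dx=-4,dy=+5->D; (4,5):dx=+7,dy=-2->D
  (4,6):dx=+3,dy=-8->D; (4,7):dx=+4,dy=-6->D; (5,6):dx=-4,dy=-6->C; (5,7):dx=-3,dy=-4->C
  (6,7):dx=+1,dy=+2->C
Step 2: C = 10, D = 11, total pairs = 21.
Step 3: tau = (C - D)/(n(n-1)/2) = (10 - 11)/21 = -0.047619.
Step 4: Exact two-sided p-value (enumerate n! = 5040 permutations of y under H0): p = 1.000000.
Step 5: alpha = 0.05. fail to reject H0.

tau_b = -0.0476 (C=10, D=11), p = 1.000000, fail to reject H0.


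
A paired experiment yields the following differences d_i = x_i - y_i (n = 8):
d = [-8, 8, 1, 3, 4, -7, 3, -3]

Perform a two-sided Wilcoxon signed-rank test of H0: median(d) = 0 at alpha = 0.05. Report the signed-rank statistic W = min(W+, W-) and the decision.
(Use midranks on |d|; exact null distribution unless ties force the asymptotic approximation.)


Step 1: Drop any zero differences (none here) and take |d_i|.
|d| = [8, 8, 1, 3, 4, 7, 3, 3]
Step 2: Midrank |d_i| (ties get averaged ranks).
ranks: |8|->7.5, |8|->7.5, |1|->1, |3|->3, |4|->5, |7|->6, |3|->3, |3|->3
Step 3: Attach original signs; sum ranks with positive sign and with negative sign.
W+ = 7.5 + 1 + 3 + 5 + 3 = 19.5
W- = 7.5 + 6 + 3 = 16.5
(Check: W+ + W- = 36 should equal n(n+1)/2 = 36.)
Step 4: Test statistic W = min(W+, W-) = 16.5.
Step 5: Ties in |d|, so use the tie-corrected normal approximation.
        E[W] = n(n+1)/4 = 8*9/4 = 18.
        Tie groups: |d|=3 (t=3), |d|=8 (t=2); sum(t^3 - t) = 30.
        Var[W] = n(n+1)(2n+1)/24 - sum(t^3-t)/48 = 1224/24 - 30/48 = 50.375.
        z = (W - E[W]) / sqrt(Var[W]) = (16.5 - 18) / 7.0975 = -0.2113.
        Two-sided p = 2*Phi(z) = 0.832621.
Step 6: alpha = 0.05. fail to reject H0.

W+ = 19.5, W- = 16.5, W = min = 16.5, p = 0.832621, fail to reject H0.


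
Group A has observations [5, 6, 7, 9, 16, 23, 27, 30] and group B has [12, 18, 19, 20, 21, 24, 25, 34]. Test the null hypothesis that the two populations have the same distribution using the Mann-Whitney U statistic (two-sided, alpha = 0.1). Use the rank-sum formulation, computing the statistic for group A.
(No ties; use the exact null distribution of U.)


Step 1: Combine and sort all 16 observations; assign midranks.
sorted (value, group): (5,X), (6,X), (7,X), (9,X), (12,Y), (16,X), (18,Y), (19,Y), (20,Y), (21,Y), (23,X), (24,Y), (25,Y), (27,X), (30,X), (34,Y)
ranks: 5->1, 6->2, 7->3, 9->4, 12->5, 16->6, 18->7, 19->8, 20->9, 21->10, 23->11, 24->12, 25->13, 27->14, 30->15, 34->16
Step 2: Rank sum for X: R1 = 1 + 2 + 3 + 4 + 6 + 11 + 14 + 15 = 56.
Step 3: U_X = R1 - n1(n1+1)/2 = 56 - 8*9/2 = 56 - 36 = 20.
       U_Y = n1*n2 - U_X = 64 - 20 = 44.
Step 4: No ties, so the exact null distribution of U (based on enumerating the C(16,8) = 12870 equally likely rank assignments) gives the two-sided p-value.
Step 5: p-value = 0.234499; compare to alpha = 0.1. fail to reject H0.

U_X = 20, p = 0.234499, fail to reject H0 at alpha = 0.1.


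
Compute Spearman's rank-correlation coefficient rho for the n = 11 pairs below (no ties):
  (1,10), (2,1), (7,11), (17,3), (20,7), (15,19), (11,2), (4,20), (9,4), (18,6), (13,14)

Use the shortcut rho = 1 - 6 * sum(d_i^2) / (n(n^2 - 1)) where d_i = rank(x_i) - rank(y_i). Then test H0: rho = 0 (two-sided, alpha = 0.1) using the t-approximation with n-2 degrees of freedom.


Step 1: Rank x and y separately (midranks; no ties here).
rank(x): 1->1, 2->2, 7->4, 17->9, 20->11, 15->8, 11->6, 4->3, 9->5, 18->10, 13->7
rank(y): 10->7, 1->1, 11->8, 3->3, 7->6, 19->10, 2->2, 20->11, 4->4, 6->5, 14->9
Step 2: d_i = R_x(i) - R_y(i); compute d_i^2.
  (1-7)^2=36, (2-1)^2=1, (4-8)^2=16, (9-3)^2=36, (11-6)^2=25, (8-10)^2=4, (6-2)^2=16, (3-11)^2=64, (5-4)^2=1, (10-5)^2=25, (7-9)^2=4
sum(d^2) = 228.
Step 3: rho = 1 - 6*228 / (11*(11^2 - 1)) = 1 - 1368/1320 = -0.036364.
Step 4: Under H0, t = rho * sqrt((n-2)/(1-rho^2)) = -0.1092 ~ t(9).
Step 5: Two-sided p-value from the t-distribution with 9 df = 0.915468.
Step 6: alpha = 0.1. fail to reject H0.

rho = -0.0364, p = 0.915468, fail to reject H0 at alpha = 0.1.


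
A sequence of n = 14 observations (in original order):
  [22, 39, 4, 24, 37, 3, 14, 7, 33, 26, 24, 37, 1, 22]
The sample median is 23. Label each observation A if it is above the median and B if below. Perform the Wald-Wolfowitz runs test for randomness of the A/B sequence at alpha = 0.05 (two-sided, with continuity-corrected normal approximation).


Step 1: Compute median = 23; label A = above, B = below.
Labels in order: BABAABBBAAAABB  (n_A = 7, n_B = 7)
Step 2: Count runs R = 7.
Step 3: Under H0 (random ordering), E[R] = 2*n_A*n_B/(n_A+n_B) + 1 = 2*7*7/14 + 1 = 8.0000.
        Var[R] = 2*n_A*n_B*(2*n_A*n_B - n_A - n_B) / ((n_A+n_B)^2 * (n_A+n_B-1)) = 8232/2548 = 3.2308.
        SD[R] = 1.7974.
Step 4: Continuity-corrected z = (R + 0.5 - E[R]) / SD[R] = (7 + 0.5 - 8.0000) / 1.7974 = -0.2782.
Step 5: Two-sided p-value via normal approximation = 2*(1 - Phi(|z|)) = 0.780879.
Step 6: alpha = 0.05. fail to reject H0.

R = 7, z = -0.2782, p = 0.780879, fail to reject H0.


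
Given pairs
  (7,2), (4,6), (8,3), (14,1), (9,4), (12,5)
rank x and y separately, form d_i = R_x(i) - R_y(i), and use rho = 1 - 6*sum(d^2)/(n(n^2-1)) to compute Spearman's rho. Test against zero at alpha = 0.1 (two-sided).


Step 1: Rank x and y separately (midranks; no ties here).
rank(x): 7->2, 4->1, 8->3, 14->6, 9->4, 12->5
rank(y): 2->2, 6->6, 3->3, 1->1, 4->4, 5->5
Step 2: d_i = R_x(i) - R_y(i); compute d_i^2.
  (2-2)^2=0, (1-6)^2=25, (3-3)^2=0, (6-1)^2=25, (4-4)^2=0, (5-5)^2=0
sum(d^2) = 50.
Step 3: rho = 1 - 6*50 / (6*(6^2 - 1)) = 1 - 300/210 = -0.428571.
Step 4: Under H0, t = rho * sqrt((n-2)/(1-rho^2)) = -0.9487 ~ t(4).
Step 5: Two-sided p-value from the t-distribution with 4 df = 0.396501.
Step 6: alpha = 0.1. fail to reject H0.

rho = -0.4286, p = 0.396501, fail to reject H0 at alpha = 0.1.


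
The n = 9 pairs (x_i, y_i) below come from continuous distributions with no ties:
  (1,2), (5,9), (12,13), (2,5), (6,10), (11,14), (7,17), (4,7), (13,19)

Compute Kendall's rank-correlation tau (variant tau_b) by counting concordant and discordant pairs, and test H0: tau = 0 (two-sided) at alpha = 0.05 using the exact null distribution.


Step 1: Enumerate the 36 unordered pairs (i,j) with i<j and classify each by sign(x_j-x_i) * sign(y_j-y_i).
  (1,2):dx=+4,dy=+7->C; (1,3):dx=+11,dy=+11->C; (1,4):dx=+1,dy=+3->C; (1,5):dx=+5,dy=+8->C
  (1,6):dx=+10,dy=+12->C; (1,7):dx=+6,dy=+15->C; (1,8):dx=+3,dy=+5->C; (1,9):dx=+12,dy=+17->C
  (2,3):dx=+7,dy=+4->C; (2,4):dx=-3,dy=-4->C; (2,5):dx=+1,dy=+1->C; (2,6):dx=+6,dy=+5->C
  (2,7):dx=+2,dy=+8->C; (2,8):dx=-1,dy=-2->C; (2,9):dx=+8,dy=+10->C; (3,4):dx=-10,dy=-8->C
  (3,5):dx=-6,dy=-3->C; (3,6):dx=-1,dy=+1->D; (3,7):dx=-5,dy=+4->D; (3,8):dx=-8,dy=-6->C
  (3,9):dx=+1,dy=+6->C; (4,5):dx=+4,dy=+5->C; (4,6):dx=+9,dy=+9->C; (4,7):dx=+5,dy=+12->C
  (4,8):dx=+2,dy=+2->C; (4,9):dx=+11,dy=+14->C; (5,6):dx=+5,dy=+4->C; (5,7):dx=+1,dy=+7->C
  (5,8):dx=-2,dy=-3->C; (5,9):dx=+7,dy=+9->C; (6,7):dx=-4,dy=+3->D; (6,8):dx=-7,dy=-7->C
  (6,9):dx=+2,dy=+5->C; (7,8):dx=-3,dy=-10->C; (7,9):dx=+6,dy=+2->C; (8,9):dx=+9,dy=+12->C
Step 2: C = 33, D = 3, total pairs = 36.
Step 3: tau = (C - D)/(n(n-1)/2) = (33 - 3)/36 = 0.833333.
Step 4: Exact two-sided p-value (enumerate n! = 362880 permutations of y under H0): p = 0.000854.
Step 5: alpha = 0.05. reject H0.

tau_b = 0.8333 (C=33, D=3), p = 0.000854, reject H0.


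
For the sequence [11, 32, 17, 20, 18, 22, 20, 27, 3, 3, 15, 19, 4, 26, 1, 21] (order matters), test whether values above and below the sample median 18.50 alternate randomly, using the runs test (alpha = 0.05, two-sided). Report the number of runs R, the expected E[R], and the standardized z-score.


Step 1: Compute median = 18.50; label A = above, B = below.
Labels in order: BABABAAABBBABABA  (n_A = 8, n_B = 8)
Step 2: Count runs R = 12.
Step 3: Under H0 (random ordering), E[R] = 2*n_A*n_B/(n_A+n_B) + 1 = 2*8*8/16 + 1 = 9.0000.
        Var[R] = 2*n_A*n_B*(2*n_A*n_B - n_A - n_B) / ((n_A+n_B)^2 * (n_A+n_B-1)) = 14336/3840 = 3.7333.
        SD[R] = 1.9322.
Step 4: Continuity-corrected z = (R - 0.5 - E[R]) / SD[R] = (12 - 0.5 - 9.0000) / 1.9322 = 1.2939.
Step 5: Two-sided p-value via normal approximation = 2*(1 - Phi(|z|)) = 0.195709.
Step 6: alpha = 0.05. fail to reject H0.

R = 12, z = 1.2939, p = 0.195709, fail to reject H0.


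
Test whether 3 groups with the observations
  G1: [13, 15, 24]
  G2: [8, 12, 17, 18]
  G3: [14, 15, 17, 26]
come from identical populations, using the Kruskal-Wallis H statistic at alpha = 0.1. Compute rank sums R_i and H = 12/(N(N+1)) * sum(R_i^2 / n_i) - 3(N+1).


Step 1: Combine all N = 11 observations and assign midranks.
sorted (value, group, rank): (8,G2,1), (12,G2,2), (13,G1,3), (14,G3,4), (15,G1,5.5), (15,G3,5.5), (17,G2,7.5), (17,G3,7.5), (18,G2,9), (24,G1,10), (26,G3,11)
Step 2: Sum ranks within each group.
R_1 = 18.5 (n_1 = 3)
R_2 = 19.5 (n_2 = 4)
R_3 = 28 (n_3 = 4)
Step 3: H = 12/(N(N+1)) * sum(R_i^2/n_i) - 3(N+1)
     = 12/(11*12) * (18.5^2/3 + 19.5^2/4 + 28^2/4) - 3*12
     = 0.090909 * 405.146 - 36
     = 0.831439.
Step 4: Ties present; correction factor C = 1 - 12/(11^3 - 11) = 0.990909. Corrected H = 0.831439 / 0.990909 = 0.839067.
Step 5: Under H0, H ~ chi^2(2); p-value = 0.657353.
Step 6: alpha = 0.1. fail to reject H0.

H = 0.8391, df = 2, p = 0.657353, fail to reject H0.


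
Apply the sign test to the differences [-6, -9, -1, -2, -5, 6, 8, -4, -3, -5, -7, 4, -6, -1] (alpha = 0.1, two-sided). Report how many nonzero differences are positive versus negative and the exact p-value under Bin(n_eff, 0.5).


Step 1: Discard zero differences. Original n = 14; n_eff = number of nonzero differences = 14.
Nonzero differences (with sign): -6, -9, -1, -2, -5, +6, +8, -4, -3, -5, -7, +4, -6, -1
Step 2: Count signs: positive = 3, negative = 11.
Step 3: Under H0: P(positive) = 0.5, so the number of positives S ~ Bin(14, 0.5).
Step 4: Two-sided exact p-value = sum of Bin(14,0.5) probabilities at or below the observed probability = 0.057373.
Step 5: alpha = 0.1. reject H0.

n_eff = 14, pos = 3, neg = 11, p = 0.057373, reject H0.


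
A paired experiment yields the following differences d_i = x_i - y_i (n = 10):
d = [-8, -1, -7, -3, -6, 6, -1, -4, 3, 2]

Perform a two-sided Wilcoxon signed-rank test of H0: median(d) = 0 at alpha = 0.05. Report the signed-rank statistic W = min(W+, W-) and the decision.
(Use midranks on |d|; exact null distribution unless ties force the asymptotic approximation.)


Step 1: Drop any zero differences (none here) and take |d_i|.
|d| = [8, 1, 7, 3, 6, 6, 1, 4, 3, 2]
Step 2: Midrank |d_i| (ties get averaged ranks).
ranks: |8|->10, |1|->1.5, |7|->9, |3|->4.5, |6|->7.5, |6|->7.5, |1|->1.5, |4|->6, |3|->4.5, |2|->3
Step 3: Attach original signs; sum ranks with positive sign and with negative sign.
W+ = 7.5 + 4.5 + 3 = 15
W- = 10 + 1.5 + 9 + 4.5 + 7.5 + 1.5 + 6 = 40
(Check: W+ + W- = 55 should equal n(n+1)/2 = 55.)
Step 4: Test statistic W = min(W+, W-) = 15.
Step 5: Ties in |d|, so use the tie-corrected normal approximation.
        E[W] = n(n+1)/4 = 10*11/4 = 27.5.
        Tie groups: |d|=1 (t=2), |d|=3 (t=2), |d|=6 (t=2); sum(t^3 - t) = 18.
        Var[W] = n(n+1)(2n+1)/24 - sum(t^3-t)/48 = 2310/24 - 18/48 = 95.875.
        z = (W - E[W]) / sqrt(Var[W]) = (15 - 27.5) / 9.7916 = -1.2766.
        Two-sided p = 2*Phi(z) = 0.201741.
Step 6: alpha = 0.05. fail to reject H0.

W+ = 15, W- = 40, W = min = 15, p = 0.201741, fail to reject H0.


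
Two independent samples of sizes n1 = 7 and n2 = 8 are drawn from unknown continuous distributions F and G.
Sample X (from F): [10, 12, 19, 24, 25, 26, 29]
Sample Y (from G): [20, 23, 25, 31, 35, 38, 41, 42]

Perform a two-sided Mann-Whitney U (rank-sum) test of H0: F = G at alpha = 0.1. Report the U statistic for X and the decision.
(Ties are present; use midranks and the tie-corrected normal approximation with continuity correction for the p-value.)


Step 1: Combine and sort all 15 observations; assign midranks.
sorted (value, group): (10,X), (12,X), (19,X), (20,Y), (23,Y), (24,X), (25,X), (25,Y), (26,X), (29,X), (31,Y), (35,Y), (38,Y), (41,Y), (42,Y)
ranks: 10->1, 12->2, 19->3, 20->4, 23->5, 24->6, 25->7.5, 25->7.5, 26->9, 29->10, 31->11, 35->12, 38->13, 41->14, 42->15
Step 2: Rank sum for X: R1 = 1 + 2 + 3 + 6 + 7.5 + 9 + 10 = 38.5.
Step 3: U_X = R1 - n1(n1+1)/2 = 38.5 - 7*8/2 = 38.5 - 28 = 10.5.
       U_Y = n1*n2 - U_X = 56 - 10.5 = 45.5.
Step 4: Ties are present, so use the tie-corrected normal approximation (with continuity correction) for the p-value.
Step 5: p-value = 0.048939; compare to alpha = 0.1. reject H0.

U_X = 10.5, p = 0.048939, reject H0 at alpha = 0.1.


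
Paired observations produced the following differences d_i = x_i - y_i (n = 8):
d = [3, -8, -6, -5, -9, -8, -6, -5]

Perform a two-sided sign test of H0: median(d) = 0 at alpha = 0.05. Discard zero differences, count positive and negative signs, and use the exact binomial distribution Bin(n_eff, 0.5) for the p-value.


Step 1: Discard zero differences. Original n = 8; n_eff = number of nonzero differences = 8.
Nonzero differences (with sign): +3, -8, -6, -5, -9, -8, -6, -5
Step 2: Count signs: positive = 1, negative = 7.
Step 3: Under H0: P(positive) = 0.5, so the number of positives S ~ Bin(8, 0.5).
Step 4: Two-sided exact p-value = sum of Bin(8,0.5) probabilities at or below the observed probability = 0.070312.
Step 5: alpha = 0.05. fail to reject H0.

n_eff = 8, pos = 1, neg = 7, p = 0.070312, fail to reject H0.


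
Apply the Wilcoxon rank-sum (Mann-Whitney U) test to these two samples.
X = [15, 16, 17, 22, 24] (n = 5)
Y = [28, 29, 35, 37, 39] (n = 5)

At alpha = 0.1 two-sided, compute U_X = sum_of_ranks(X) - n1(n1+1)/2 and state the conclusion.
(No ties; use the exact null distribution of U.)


Step 1: Combine and sort all 10 observations; assign midranks.
sorted (value, group): (15,X), (16,X), (17,X), (22,X), (24,X), (28,Y), (29,Y), (35,Y), (37,Y), (39,Y)
ranks: 15->1, 16->2, 17->3, 22->4, 24->5, 28->6, 29->7, 35->8, 37->9, 39->10
Step 2: Rank sum for X: R1 = 1 + 2 + 3 + 4 + 5 = 15.
Step 3: U_X = R1 - n1(n1+1)/2 = 15 - 5*6/2 = 15 - 15 = 0.
       U_Y = n1*n2 - U_X = 25 - 0 = 25.
Step 4: No ties, so the exact null distribution of U (based on enumerating the C(10,5) = 252 equally likely rank assignments) gives the two-sided p-value.
Step 5: p-value = 0.007937; compare to alpha = 0.1. reject H0.

U_X = 0, p = 0.007937, reject H0 at alpha = 0.1.


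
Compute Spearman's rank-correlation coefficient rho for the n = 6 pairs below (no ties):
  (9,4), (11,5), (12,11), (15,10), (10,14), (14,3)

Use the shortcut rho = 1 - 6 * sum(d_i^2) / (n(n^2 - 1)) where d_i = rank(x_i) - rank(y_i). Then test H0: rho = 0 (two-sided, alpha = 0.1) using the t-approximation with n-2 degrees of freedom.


Step 1: Rank x and y separately (midranks; no ties here).
rank(x): 9->1, 11->3, 12->4, 15->6, 10->2, 14->5
rank(y): 4->2, 5->3, 11->5, 10->4, 14->6, 3->1
Step 2: d_i = R_x(i) - R_y(i); compute d_i^2.
  (1-2)^2=1, (3-3)^2=0, (4-5)^2=1, (6-4)^2=4, (2-6)^2=16, (5-1)^2=16
sum(d^2) = 38.
Step 3: rho = 1 - 6*38 / (6*(6^2 - 1)) = 1 - 228/210 = -0.085714.
Step 4: Under H0, t = rho * sqrt((n-2)/(1-rho^2)) = -0.1721 ~ t(4).
Step 5: Two-sided p-value from the t-distribution with 4 df = 0.871743.
Step 6: alpha = 0.1. fail to reject H0.

rho = -0.0857, p = 0.871743, fail to reject H0 at alpha = 0.1.


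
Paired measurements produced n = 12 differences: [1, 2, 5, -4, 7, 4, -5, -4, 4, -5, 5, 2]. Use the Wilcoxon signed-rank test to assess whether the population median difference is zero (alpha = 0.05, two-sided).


Step 1: Drop any zero differences (none here) and take |d_i|.
|d| = [1, 2, 5, 4, 7, 4, 5, 4, 4, 5, 5, 2]
Step 2: Midrank |d_i| (ties get averaged ranks).
ranks: |1|->1, |2|->2.5, |5|->9.5, |4|->5.5, |7|->12, |4|->5.5, |5|->9.5, |4|->5.5, |4|->5.5, |5|->9.5, |5|->9.5, |2|->2.5
Step 3: Attach original signs; sum ranks with positive sign and with negative sign.
W+ = 1 + 2.5 + 9.5 + 12 + 5.5 + 5.5 + 9.5 + 2.5 = 48
W- = 5.5 + 9.5 + 5.5 + 9.5 = 30
(Check: W+ + W- = 78 should equal n(n+1)/2 = 78.)
Step 4: Test statistic W = min(W+, W-) = 30.
Step 5: Ties in |d|, so use the tie-corrected normal approximation.
        E[W] = n(n+1)/4 = 12*13/4 = 39.
        Tie groups: |d|=2 (t=2), |d|=4 (t=4), |d|=5 (t=4); sum(t^3 - t) = 126.
        Var[W] = n(n+1)(2n+1)/24 - sum(t^3-t)/48 = 3900/24 - 126/48 = 159.875.
        z = (W - E[W]) / sqrt(Var[W]) = (30 - 39) / 12.6442 = -0.7118.
        Two-sided p = 2*Phi(z) = 0.476594.
Step 6: alpha = 0.05. fail to reject H0.

W+ = 48, W- = 30, W = min = 30, p = 0.476594, fail to reject H0.


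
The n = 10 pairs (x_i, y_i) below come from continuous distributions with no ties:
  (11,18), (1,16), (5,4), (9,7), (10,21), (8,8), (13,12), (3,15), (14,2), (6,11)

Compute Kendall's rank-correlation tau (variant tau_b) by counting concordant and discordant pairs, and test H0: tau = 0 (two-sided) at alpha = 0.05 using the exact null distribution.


Step 1: Enumerate the 45 unordered pairs (i,j) with i<j and classify each by sign(x_j-x_i) * sign(y_j-y_i).
  (1,2):dx=-10,dy=-2->C; (1,3):dx=-6,dy=-14->C; (1,4):dx=-2,dy=-11->C; (1,5):dx=-1,dy=+3->D
  (1,6):dx=-3,dy=-10->C; (1,7):dx=+2,dy=-6->D; (1,8):dx=-8,dy=-3->C; (1,9):dx=+3,dy=-16->D
  (1,10):dx=-5,dy=-7->C; (2,3):dx=+4,dy=-12->D; (2,4):dx=+8,dy=-9->D; (2,5):dx=+9,dy=+5->C
  (2,6):dx=+7,dy=-8->D; (2,7):dx=+12,dy=-4->D; (2,8):dx=+2,dy=-1->D; (2,9):dx=+13,dy=-14->D
  (2,10):dx=+5,dy=-5->D; (3,4):dx=+4,dy=+3->C; (3,5):dx=+5,dy=+17->C; (3,6):dx=+3,dy=+4->C
  (3,7):dx=+8,dy=+8->C; (3,8):dx=-2,dy=+11->D; (3,9):dx=+9,dy=-2->D; (3,10):dx=+1,dy=+7->C
  (4,5):dx=+1,dy=+14->C; (4,6):dx=-1,dy=+1->D; (4,7):dx=+4,dy=+5->C; (4,8):dx=-6,dy=+8->D
  (4,9):dx=+5,dy=-5->D; (4,10):dx=-3,dy=+4->D; (5,6):dx=-2,dy=-13->C; (5,7):dx=+3,dy=-9->D
  (5,8):dx=-7,dy=-6->C; (5,9):dx=+4,dy=-19->D; (5,10):dx=-4,dy=-10->C; (6,7):dx=+5,dy=+4->C
  (6,8):dx=-5,dy=+7->D; (6,9):dx=+6,dy=-6->D; (6,10):dx=-2,dy=+3->D; (7,8):dx=-10,dy=+3->D
  (7,9):dx=+1,dy=-10->D; (7,10):dx=-7,dy=-1->C; (8,9):dx=+11,dy=-13->D; (8,10):dx=+3,dy=-4->D
  (9,10):dx=-8,dy=+9->D
Step 2: C = 19, D = 26, total pairs = 45.
Step 3: tau = (C - D)/(n(n-1)/2) = (19 - 26)/45 = -0.155556.
Step 4: Exact two-sided p-value (enumerate n! = 3628800 permutations of y under H0): p = 0.600654.
Step 5: alpha = 0.05. fail to reject H0.

tau_b = -0.1556 (C=19, D=26), p = 0.600654, fail to reject H0.


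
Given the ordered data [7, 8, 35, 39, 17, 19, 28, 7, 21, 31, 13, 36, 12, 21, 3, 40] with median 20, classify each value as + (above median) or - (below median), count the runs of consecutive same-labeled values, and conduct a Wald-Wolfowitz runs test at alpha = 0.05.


Step 1: Compute median = 20; label A = above, B = below.
Labels in order: BBAABBABAABABABA  (n_A = 8, n_B = 8)
Step 2: Count runs R = 12.
Step 3: Under H0 (random ordering), E[R] = 2*n_A*n_B/(n_A+n_B) + 1 = 2*8*8/16 + 1 = 9.0000.
        Var[R] = 2*n_A*n_B*(2*n_A*n_B - n_A - n_B) / ((n_A+n_B)^2 * (n_A+n_B-1)) = 14336/3840 = 3.7333.
        SD[R] = 1.9322.
Step 4: Continuity-corrected z = (R - 0.5 - E[R]) / SD[R] = (12 - 0.5 - 9.0000) / 1.9322 = 1.2939.
Step 5: Two-sided p-value via normal approximation = 2*(1 - Phi(|z|)) = 0.195709.
Step 6: alpha = 0.05. fail to reject H0.

R = 12, z = 1.2939, p = 0.195709, fail to reject H0.


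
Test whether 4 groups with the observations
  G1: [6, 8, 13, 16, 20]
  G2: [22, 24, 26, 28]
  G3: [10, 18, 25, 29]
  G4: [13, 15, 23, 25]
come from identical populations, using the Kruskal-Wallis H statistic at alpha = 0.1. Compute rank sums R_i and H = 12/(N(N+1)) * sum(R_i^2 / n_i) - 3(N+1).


Step 1: Combine all N = 17 observations and assign midranks.
sorted (value, group, rank): (6,G1,1), (8,G1,2), (10,G3,3), (13,G1,4.5), (13,G4,4.5), (15,G4,6), (16,G1,7), (18,G3,8), (20,G1,9), (22,G2,10), (23,G4,11), (24,G2,12), (25,G3,13.5), (25,G4,13.5), (26,G2,15), (28,G2,16), (29,G3,17)
Step 2: Sum ranks within each group.
R_1 = 23.5 (n_1 = 5)
R_2 = 53 (n_2 = 4)
R_3 = 41.5 (n_3 = 4)
R_4 = 35 (n_4 = 4)
Step 3: H = 12/(N(N+1)) * sum(R_i^2/n_i) - 3(N+1)
     = 12/(17*18) * (23.5^2/5 + 53^2/4 + 41.5^2/4 + 35^2/4) - 3*18
     = 0.039216 * 1549.51 - 54
     = 6.765196.
Step 4: Ties present; correction factor C = 1 - 12/(17^3 - 17) = 0.997549. Corrected H = 6.765196 / 0.997549 = 6.781818.
Step 5: Under H0, H ~ chi^2(3); p-value = 0.079187.
Step 6: alpha = 0.1. reject H0.

H = 6.7818, df = 3, p = 0.079187, reject H0.


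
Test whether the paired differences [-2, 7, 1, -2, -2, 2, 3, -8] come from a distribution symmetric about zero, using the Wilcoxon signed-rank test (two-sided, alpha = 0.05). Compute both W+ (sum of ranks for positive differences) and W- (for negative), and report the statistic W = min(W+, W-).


Step 1: Drop any zero differences (none here) and take |d_i|.
|d| = [2, 7, 1, 2, 2, 2, 3, 8]
Step 2: Midrank |d_i| (ties get averaged ranks).
ranks: |2|->3.5, |7|->7, |1|->1, |2|->3.5, |2|->3.5, |2|->3.5, |3|->6, |8|->8
Step 3: Attach original signs; sum ranks with positive sign and with negative sign.
W+ = 7 + 1 + 3.5 + 6 = 17.5
W- = 3.5 + 3.5 + 3.5 + 8 = 18.5
(Check: W+ + W- = 36 should equal n(n+1)/2 = 36.)
Step 4: Test statistic W = min(W+, W-) = 17.5.
Step 5: Ties in |d|, so use the tie-corrected normal approximation.
        E[W] = n(n+1)/4 = 8*9/4 = 18.
        Tie groups: |d|=2 (t=4); sum(t^3 - t) = 60.
        Var[W] = n(n+1)(2n+1)/24 - sum(t^3-t)/48 = 1224/24 - 60/48 = 49.75.
        z = (W - E[W]) / sqrt(Var[W]) = (17.5 - 18) / 7.0534 = -0.0709.
        Two-sided p = 2*Phi(z) = 0.943487.
Step 6: alpha = 0.05. fail to reject H0.

W+ = 17.5, W- = 18.5, W = min = 17.5, p = 0.943487, fail to reject H0.


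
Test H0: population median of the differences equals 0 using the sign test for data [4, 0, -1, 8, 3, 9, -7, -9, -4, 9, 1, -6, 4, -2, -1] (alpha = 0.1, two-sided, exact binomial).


Step 1: Discard zero differences. Original n = 15; n_eff = number of nonzero differences = 14.
Nonzero differences (with sign): +4, -1, +8, +3, +9, -7, -9, -4, +9, +1, -6, +4, -2, -1
Step 2: Count signs: positive = 7, negative = 7.
Step 3: Under H0: P(positive) = 0.5, so the number of positives S ~ Bin(14, 0.5).
Step 4: Two-sided exact p-value = sum of Bin(14,0.5) probabilities at or below the observed probability = 1.000000.
Step 5: alpha = 0.1. fail to reject H0.

n_eff = 14, pos = 7, neg = 7, p = 1.000000, fail to reject H0.


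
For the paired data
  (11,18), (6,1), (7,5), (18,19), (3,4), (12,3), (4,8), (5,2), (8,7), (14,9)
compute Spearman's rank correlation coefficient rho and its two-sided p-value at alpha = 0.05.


Step 1: Rank x and y separately (midranks; no ties here).
rank(x): 11->7, 6->4, 7->5, 18->10, 3->1, 12->8, 4->2, 5->3, 8->6, 14->9
rank(y): 18->9, 1->1, 5->5, 19->10, 4->4, 3->3, 8->7, 2->2, 7->6, 9->8
Step 2: d_i = R_x(i) - R_y(i); compute d_i^2.
  (7-9)^2=4, (4-1)^2=9, (5-5)^2=0, (10-10)^2=0, (1-4)^2=9, (8-3)^2=25, (2-7)^2=25, (3-2)^2=1, (6-6)^2=0, (9-8)^2=1
sum(d^2) = 74.
Step 3: rho = 1 - 6*74 / (10*(10^2 - 1)) = 1 - 444/990 = 0.551515.
Step 4: Under H0, t = rho * sqrt((n-2)/(1-rho^2)) = 1.8700 ~ t(8).
Step 5: Two-sided p-value from the t-distribution with 8 df = 0.098401.
Step 6: alpha = 0.05. fail to reject H0.

rho = 0.5515, p = 0.098401, fail to reject H0 at alpha = 0.05.


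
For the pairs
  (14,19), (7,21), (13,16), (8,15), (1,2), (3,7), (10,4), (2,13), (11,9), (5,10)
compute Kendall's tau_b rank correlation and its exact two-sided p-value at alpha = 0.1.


Step 1: Enumerate the 45 unordered pairs (i,j) with i<j and classify each by sign(x_j-x_i) * sign(y_j-y_i).
  (1,2):dx=-7,dy=+2->D; (1,3):dx=-1,dy=-3->C; (1,4):dx=-6,dy=-4->C; (1,5):dx=-13,dy=-17->C
  (1,6):dx=-11,dy=-12->C; (1,7):dx=-4,dy=-15->C; (1,8):dx=-12,dy=-6->C; (1,9):dx=-3,dy=-10->C
  (1,10):dx=-9,dy=-9->C; (2,3):dx=+6,dy=-5->D; (2,4):dx=+1,dy=-6->D; (2,5):dx=-6,dy=-19->C
  (2,6):dx=-4,dy=-14->C; (2,7):dx=+3,dy=-17->D; (2,8):dx=-5,dy=-8->C; (2,9):dx=+4,dy=-12->D
  (2,10):dx=-2,dy=-11->C; (3,4):dx=-5,dy=-1->C; (3,5):dx=-12,dy=-14->C; (3,6):dx=-10,dy=-9->C
  (3,7):dx=-3,dy=-12->C; (3,8):dx=-11,dy=-3->C; (3,9):dx=-2,dy=-7->C; (3,10):dx=-8,dy=-6->C
  (4,5):dx=-7,dy=-13->C; (4,6):dx=-5,dy=-8->C; (4,7):dx=+2,dy=-11->D; (4,8):dx=-6,dy=-2->C
  (4,9):dx=+3,dy=-6->D; (4,10):dx=-3,dy=-5->C; (5,6):dx=+2,dy=+5->C; (5,7):dx=+9,dy=+2->C
  (5,8):dx=+1,dy=+11->C; (5,9):dx=+10,dy=+7->C; (5,10):dx=+4,dy=+8->C; (6,7):dx=+7,dy=-3->D
  (6,8):dx=-1,dy=+6->D; (6,9):dx=+8,dy=+2->C; (6,10):dx=+2,dy=+3->C; (7,8):dx=-8,dy=+9->D
  (7,9):dx=+1,dy=+5->C; (7,10):dx=-5,dy=+6->D; (8,9):dx=+9,dy=-4->D; (8,10):dx=+3,dy=-3->D
  (9,10):dx=-6,dy=+1->D
Step 2: C = 31, D = 14, total pairs = 45.
Step 3: tau = (C - D)/(n(n-1)/2) = (31 - 14)/45 = 0.377778.
Step 4: Exact two-sided p-value (enumerate n! = 3628800 permutations of y under H0): p = 0.155742.
Step 5: alpha = 0.1. fail to reject H0.

tau_b = 0.3778 (C=31, D=14), p = 0.155742, fail to reject H0.


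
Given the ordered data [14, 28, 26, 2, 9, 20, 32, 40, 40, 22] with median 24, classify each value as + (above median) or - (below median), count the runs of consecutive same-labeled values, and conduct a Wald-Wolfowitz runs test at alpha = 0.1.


Step 1: Compute median = 24; label A = above, B = below.
Labels in order: BAABBBAAAB  (n_A = 5, n_B = 5)
Step 2: Count runs R = 5.
Step 3: Under H0 (random ordering), E[R] = 2*n_A*n_B/(n_A+n_B) + 1 = 2*5*5/10 + 1 = 6.0000.
        Var[R] = 2*n_A*n_B*(2*n_A*n_B - n_A - n_B) / ((n_A+n_B)^2 * (n_A+n_B-1)) = 2000/900 = 2.2222.
        SD[R] = 1.4907.
Step 4: Continuity-corrected z = (R + 0.5 - E[R]) / SD[R] = (5 + 0.5 - 6.0000) / 1.4907 = -0.3354.
Step 5: Two-sided p-value via normal approximation = 2*(1 - Phi(|z|)) = 0.737316.
Step 6: alpha = 0.1. fail to reject H0.

R = 5, z = -0.3354, p = 0.737316, fail to reject H0.


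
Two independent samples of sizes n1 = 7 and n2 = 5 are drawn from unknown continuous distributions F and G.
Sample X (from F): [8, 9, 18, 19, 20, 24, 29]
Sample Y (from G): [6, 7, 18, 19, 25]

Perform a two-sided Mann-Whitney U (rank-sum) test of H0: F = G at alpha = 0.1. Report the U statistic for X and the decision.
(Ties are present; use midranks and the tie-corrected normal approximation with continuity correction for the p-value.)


Step 1: Combine and sort all 12 observations; assign midranks.
sorted (value, group): (6,Y), (7,Y), (8,X), (9,X), (18,X), (18,Y), (19,X), (19,Y), (20,X), (24,X), (25,Y), (29,X)
ranks: 6->1, 7->2, 8->3, 9->4, 18->5.5, 18->5.5, 19->7.5, 19->7.5, 20->9, 24->10, 25->11, 29->12
Step 2: Rank sum for X: R1 = 3 + 4 + 5.5 + 7.5 + 9 + 10 + 12 = 51.
Step 3: U_X = R1 - n1(n1+1)/2 = 51 - 7*8/2 = 51 - 28 = 23.
       U_Y = n1*n2 - U_X = 35 - 23 = 12.
Step 4: Ties are present, so use the tie-corrected normal approximation (with continuity correction) for the p-value.
Step 5: p-value = 0.415157; compare to alpha = 0.1. fail to reject H0.

U_X = 23, p = 0.415157, fail to reject H0 at alpha = 0.1.


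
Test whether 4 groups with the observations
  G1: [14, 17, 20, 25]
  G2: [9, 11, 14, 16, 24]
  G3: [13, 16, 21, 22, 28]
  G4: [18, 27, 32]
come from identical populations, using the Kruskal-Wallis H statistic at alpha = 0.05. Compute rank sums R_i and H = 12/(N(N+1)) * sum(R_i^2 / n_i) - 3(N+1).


Step 1: Combine all N = 17 observations and assign midranks.
sorted (value, group, rank): (9,G2,1), (11,G2,2), (13,G3,3), (14,G1,4.5), (14,G2,4.5), (16,G2,6.5), (16,G3,6.5), (17,G1,8), (18,G4,9), (20,G1,10), (21,G3,11), (22,G3,12), (24,G2,13), (25,G1,14), (27,G4,15), (28,G3,16), (32,G4,17)
Step 2: Sum ranks within each group.
R_1 = 36.5 (n_1 = 4)
R_2 = 27 (n_2 = 5)
R_3 = 48.5 (n_3 = 5)
R_4 = 41 (n_4 = 3)
Step 3: H = 12/(N(N+1)) * sum(R_i^2/n_i) - 3(N+1)
     = 12/(17*18) * (36.5^2/4 + 27^2/5 + 48.5^2/5 + 41^2/3) - 3*18
     = 0.039216 * 1509.65 - 54
     = 5.201797.
Step 4: Ties present; correction factor C = 1 - 12/(17^3 - 17) = 0.997549. Corrected H = 5.201797 / 0.997549 = 5.214578.
Step 5: Under H0, H ~ chi^2(3); p-value = 0.156742.
Step 6: alpha = 0.05. fail to reject H0.

H = 5.2146, df = 3, p = 0.156742, fail to reject H0.


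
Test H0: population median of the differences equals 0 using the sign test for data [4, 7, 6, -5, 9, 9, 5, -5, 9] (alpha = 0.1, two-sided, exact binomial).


Step 1: Discard zero differences. Original n = 9; n_eff = number of nonzero differences = 9.
Nonzero differences (with sign): +4, +7, +6, -5, +9, +9, +5, -5, +9
Step 2: Count signs: positive = 7, negative = 2.
Step 3: Under H0: P(positive) = 0.5, so the number of positives S ~ Bin(9, 0.5).
Step 4: Two-sided exact p-value = sum of Bin(9,0.5) probabilities at or below the observed probability = 0.179688.
Step 5: alpha = 0.1. fail to reject H0.

n_eff = 9, pos = 7, neg = 2, p = 0.179688, fail to reject H0.


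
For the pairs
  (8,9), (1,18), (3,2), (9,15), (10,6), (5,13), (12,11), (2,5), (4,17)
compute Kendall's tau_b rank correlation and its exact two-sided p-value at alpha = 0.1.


Step 1: Enumerate the 36 unordered pairs (i,j) with i<j and classify each by sign(x_j-x_i) * sign(y_j-y_i).
  (1,2):dx=-7,dy=+9->D; (1,3):dx=-5,dy=-7->C; (1,4):dx=+1,dy=+6->C; (1,5):dx=+2,dy=-3->D
  (1,6):dx=-3,dy=+4->D; (1,7):dx=+4,dy=+2->C; (1,8):dx=-6,dy=-4->C; (1,9):dx=-4,dy=+8->D
  (2,3):dx=+2,dy=-16->D; (2,4):dx=+8,dy=-3->D; (2,5):dx=+9,dy=-12->D; (2,6):dx=+4,dy=-5->D
  (2,7):dx=+11,dy=-7->D; (2,8):dx=+1,dy=-13->D; (2,9):dx=+3,dy=-1->D; (3,4):dx=+6,dy=+13->C
  (3,5):dx=+7,dy=+4->C; (3,6):dx=+2,dy=+11->C; (3,7):dx=+9,dy=+9->C; (3,8):dx=-1,dy=+3->D
  (3,9):dx=+1,dy=+15->C; (4,5):dx=+1,dy=-9->D; (4,6):dx=-4,dy=-2->C; (4,7):dx=+3,dy=-4->D
  (4,8):dx=-7,dy=-10->C; (4,9):dx=-5,dy=+2->D; (5,6):dx=-5,dy=+7->D; (5,7):dx=+2,dy=+5->C
  (5,8):dx=-8,dy=-1->C; (5,9):dx=-6,dy=+11->D; (6,7):dx=+7,dy=-2->D; (6,8):dx=-3,dy=-8->C
  (6,9):dx=-1,dy=+4->D; (7,8):dx=-10,dy=-6->C; (7,9):dx=-8,dy=+6->D; (8,9):dx=+2,dy=+12->C
Step 2: C = 16, D = 20, total pairs = 36.
Step 3: tau = (C - D)/(n(n-1)/2) = (16 - 20)/36 = -0.111111.
Step 4: Exact two-sided p-value (enumerate n! = 362880 permutations of y under H0): p = 0.761414.
Step 5: alpha = 0.1. fail to reject H0.

tau_b = -0.1111 (C=16, D=20), p = 0.761414, fail to reject H0.
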